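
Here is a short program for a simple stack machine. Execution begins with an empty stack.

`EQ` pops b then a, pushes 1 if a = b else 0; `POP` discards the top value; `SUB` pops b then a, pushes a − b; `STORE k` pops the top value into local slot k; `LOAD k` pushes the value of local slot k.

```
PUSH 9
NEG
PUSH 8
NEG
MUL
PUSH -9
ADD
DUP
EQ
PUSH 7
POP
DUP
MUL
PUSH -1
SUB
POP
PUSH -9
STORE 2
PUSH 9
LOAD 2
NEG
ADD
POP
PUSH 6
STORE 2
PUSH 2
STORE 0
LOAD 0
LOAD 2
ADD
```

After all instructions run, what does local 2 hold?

6

PUSH 9  → 9
NEG     → -9
PUSH 8  → -9 8
NEG     → -9 -8
MUL     → 72
PUSH -9 → 72 -9
ADD     → 63
DUP     → 63 63
EQ      → 1
PUSH 7  → 1 7
POP     → 1
DUP     → 1 1
MUL     → 1
PUSH -1 → 1 -1
SUB     → 2
POP     → (empty)
PUSH -9 → -9
STORE 2 → (empty)
PUSH 9  → 9
LOAD 2  → 9 -9
NEG     → 9 9
ADD     → 18
POP     → (empty)
PUSH 6  → 6
STORE 2 → (empty)
PUSH 2  → 2
STORE 0 → (empty)
LOAD 0  → 2
LOAD 2  → 2 6
ADD     → 8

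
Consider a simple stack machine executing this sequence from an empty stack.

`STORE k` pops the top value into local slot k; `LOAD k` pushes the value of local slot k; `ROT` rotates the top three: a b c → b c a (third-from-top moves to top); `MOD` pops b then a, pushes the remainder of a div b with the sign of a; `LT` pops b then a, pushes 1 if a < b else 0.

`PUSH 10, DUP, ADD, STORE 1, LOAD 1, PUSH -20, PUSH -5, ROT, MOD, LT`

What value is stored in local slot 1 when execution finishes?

PUSH 10  : [10]
DUP      : [10, 10]
ADD      : [20]
STORE 1  : []
LOAD 1   : [20]
PUSH -20 : [20, -20]
PUSH -5  : [20, -20, -5]
ROT      : [-20, -5, 20]
MOD      : [-20, -5]
LT       : [1]

20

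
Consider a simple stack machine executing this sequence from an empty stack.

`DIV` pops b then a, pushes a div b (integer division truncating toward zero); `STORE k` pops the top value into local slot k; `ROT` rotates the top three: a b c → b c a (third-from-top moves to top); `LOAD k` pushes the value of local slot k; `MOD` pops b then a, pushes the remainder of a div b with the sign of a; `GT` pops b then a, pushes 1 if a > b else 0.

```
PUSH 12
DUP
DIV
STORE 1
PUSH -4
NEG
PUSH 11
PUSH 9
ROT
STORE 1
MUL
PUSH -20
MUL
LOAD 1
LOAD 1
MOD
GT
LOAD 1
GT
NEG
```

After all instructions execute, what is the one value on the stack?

PUSH 12  : [12]
DUP      : [12, 12]
DIV      : [1]
STORE 1  : []
PUSH -4  : [-4]
NEG      : [4]
PUSH 11  : [4, 11]
PUSH 9   : [4, 11, 9]
ROT      : [11, 9, 4]
STORE 1  : [11, 9]
MUL      : [99]
PUSH -20 : [99, -20]
MUL      : [-1980]
LOAD 1   : [-1980, 4]
LOAD 1   : [-1980, 4, 4]
MOD      : [-1980, 0]
GT       : [0]
LOAD 1   : [0, 4]
GT       : [0]
NEG      : [0]

0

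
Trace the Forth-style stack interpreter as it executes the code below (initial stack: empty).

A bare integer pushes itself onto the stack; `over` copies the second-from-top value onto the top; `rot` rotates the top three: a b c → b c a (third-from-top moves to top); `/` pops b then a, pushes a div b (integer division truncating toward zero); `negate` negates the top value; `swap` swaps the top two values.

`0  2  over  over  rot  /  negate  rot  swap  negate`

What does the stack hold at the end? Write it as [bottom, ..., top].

0       [0]
2       [0, 2]
over    [0, 2, 0]
over    [0, 2, 0, 2]
rot     [0, 0, 2, 2]
/       [0, 0, 1]
negate  [0, 0, -1]
rot     [0, -1, 0]
swap    [0, 0, -1]
negate  [0, 0, 1]

[0, 0, 1]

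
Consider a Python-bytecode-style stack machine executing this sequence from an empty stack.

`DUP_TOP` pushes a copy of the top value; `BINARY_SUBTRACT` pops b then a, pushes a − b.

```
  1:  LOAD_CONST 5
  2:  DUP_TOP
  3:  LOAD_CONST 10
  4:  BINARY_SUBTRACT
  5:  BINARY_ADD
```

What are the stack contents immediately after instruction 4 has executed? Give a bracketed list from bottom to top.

LOAD_CONST 5    -> [5]
DUP_TOP         -> [5, 5]
LOAD_CONST 10   -> [5, 5, 10]
BINARY_SUBTRACT -> [5, -5]

[5, -5]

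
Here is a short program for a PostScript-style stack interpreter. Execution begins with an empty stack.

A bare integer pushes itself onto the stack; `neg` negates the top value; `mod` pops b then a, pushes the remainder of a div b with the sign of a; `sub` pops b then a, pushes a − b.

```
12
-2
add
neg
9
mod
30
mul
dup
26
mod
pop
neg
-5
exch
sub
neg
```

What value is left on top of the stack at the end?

12    [12]
-2    [12, -2]
add   [10]
neg   [-10]
9     [-10, 9]
mod   [-1]
30    [-1, 30]
mul   [-30]
dup   [-30, -30]
26    [-30, -30, 26]
mod   [-30, -4]
pop   [-30]
neg   [30]
-5    [30, -5]
exch  [-5, 30]
sub   [-35]
neg   [35]

35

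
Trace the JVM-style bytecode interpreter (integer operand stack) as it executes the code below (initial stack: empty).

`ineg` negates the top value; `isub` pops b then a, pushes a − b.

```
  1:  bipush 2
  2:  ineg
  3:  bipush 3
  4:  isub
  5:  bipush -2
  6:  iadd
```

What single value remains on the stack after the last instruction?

-7

bipush 2  -> 2
ineg      -> -2
bipush 3  -> -2 3
isub      -> -5
bipush -2 -> -5 -2
iadd      -> -7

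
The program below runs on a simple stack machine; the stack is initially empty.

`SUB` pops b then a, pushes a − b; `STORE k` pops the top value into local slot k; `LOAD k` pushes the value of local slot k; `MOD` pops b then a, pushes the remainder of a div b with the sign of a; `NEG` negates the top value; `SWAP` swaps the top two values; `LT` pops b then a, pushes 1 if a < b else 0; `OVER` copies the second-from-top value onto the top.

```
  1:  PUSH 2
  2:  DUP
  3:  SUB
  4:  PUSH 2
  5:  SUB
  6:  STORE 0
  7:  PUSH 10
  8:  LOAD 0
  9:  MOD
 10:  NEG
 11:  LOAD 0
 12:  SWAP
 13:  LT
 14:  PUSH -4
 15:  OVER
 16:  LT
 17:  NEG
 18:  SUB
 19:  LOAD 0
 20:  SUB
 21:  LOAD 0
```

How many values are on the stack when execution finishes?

PUSH 2   [2]
DUP      [2, 2]
SUB      [0]
PUSH 2   [0, 2]
SUB      [-2]
STORE 0  []
PUSH 10  [10]
LOAD 0   [10, -2]
MOD      [0]
NEG      [0]
LOAD 0   [0, -2]
SWAP     [-2, 0]
LT       [1]
PUSH -4  [1, -4]
OVER     [1, -4, 1]
LT       [1, 1]
NEG      [1, -1]
SUB      [2]
LOAD 0   [2, -2]
SUB      [4]
LOAD 0   [4, -2]

2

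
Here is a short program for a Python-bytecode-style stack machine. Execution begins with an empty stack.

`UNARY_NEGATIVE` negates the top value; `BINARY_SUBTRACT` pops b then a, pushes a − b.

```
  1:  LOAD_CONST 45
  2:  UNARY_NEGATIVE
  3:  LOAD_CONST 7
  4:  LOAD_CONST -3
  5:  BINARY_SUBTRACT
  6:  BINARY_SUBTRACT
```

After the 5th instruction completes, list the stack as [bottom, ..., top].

LOAD_CONST 45   : [45]
UNARY_NEGATIVE  : [-45]
LOAD_CONST 7    : [-45, 7]
LOAD_CONST -3   : [-45, 7, -3]
BINARY_SUBTRACT : [-45, 10]

[-45, 10]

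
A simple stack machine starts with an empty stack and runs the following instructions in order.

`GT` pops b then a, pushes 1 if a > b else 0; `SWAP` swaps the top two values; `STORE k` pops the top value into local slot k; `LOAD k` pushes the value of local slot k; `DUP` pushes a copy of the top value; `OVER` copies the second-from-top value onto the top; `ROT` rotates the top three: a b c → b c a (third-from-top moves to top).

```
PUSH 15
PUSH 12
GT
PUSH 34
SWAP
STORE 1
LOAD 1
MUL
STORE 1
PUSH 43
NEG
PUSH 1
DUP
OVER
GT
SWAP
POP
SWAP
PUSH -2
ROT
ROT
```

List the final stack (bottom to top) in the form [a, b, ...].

PUSH 15  15
PUSH 12  15 12
GT       1
PUSH 34  1 34
SWAP     34 1
STORE 1  34
LOAD 1   34 1
MUL      34
STORE 1  (empty)
PUSH 43  43
NEG      -43
PUSH 1   -43 1
DUP      -43 1 1
OVER     -43 1 1 1
GT       -43 1 0
SWAP     -43 0 1
POP      -43 0
SWAP     0 -43
PUSH -2  0 -43 -2
ROT      -43 -2 0
ROT      -2 0 -43

[-2, 0, -43]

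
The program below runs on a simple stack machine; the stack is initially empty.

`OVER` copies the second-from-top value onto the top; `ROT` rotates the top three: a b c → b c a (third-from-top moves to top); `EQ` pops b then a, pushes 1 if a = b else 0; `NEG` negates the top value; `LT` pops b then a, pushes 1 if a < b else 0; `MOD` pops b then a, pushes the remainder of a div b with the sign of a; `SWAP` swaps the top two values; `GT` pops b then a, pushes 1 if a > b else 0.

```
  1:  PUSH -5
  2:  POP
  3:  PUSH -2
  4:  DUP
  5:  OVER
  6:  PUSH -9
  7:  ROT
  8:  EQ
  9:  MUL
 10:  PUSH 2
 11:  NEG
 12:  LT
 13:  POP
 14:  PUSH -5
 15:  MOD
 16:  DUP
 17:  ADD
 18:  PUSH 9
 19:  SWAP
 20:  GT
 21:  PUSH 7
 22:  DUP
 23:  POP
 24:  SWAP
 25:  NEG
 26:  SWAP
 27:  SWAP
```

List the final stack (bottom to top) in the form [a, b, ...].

PUSH -5 -> -5
POP     -> (empty)
PUSH -2 -> -2
DUP     -> -2 -2
OVER    -> -2 -2 -2
PUSH -9 -> -2 -2 -2 -9
ROT     -> -2 -2 -9 -2
EQ      -> -2 -2 0
MUL     -> -2 0
PUSH 2  -> -2 0 2
NEG     -> -2 0 -2
LT      -> -2 0
POP     -> -2
PUSH -5 -> -2 -5
MOD     -> -2
DUP     -> -2 -2
ADD     -> -4
PUSH 9  -> -4 9
SWAP    -> 9 -4
GT      -> 1
PUSH 7  -> 1 7
DUP     -> 1 7 7
POP     -> 1 7
SWAP    -> 7 1
NEG     -> 7 -1
SWAP    -> -1 7
SWAP    -> 7 -1

[7, -1]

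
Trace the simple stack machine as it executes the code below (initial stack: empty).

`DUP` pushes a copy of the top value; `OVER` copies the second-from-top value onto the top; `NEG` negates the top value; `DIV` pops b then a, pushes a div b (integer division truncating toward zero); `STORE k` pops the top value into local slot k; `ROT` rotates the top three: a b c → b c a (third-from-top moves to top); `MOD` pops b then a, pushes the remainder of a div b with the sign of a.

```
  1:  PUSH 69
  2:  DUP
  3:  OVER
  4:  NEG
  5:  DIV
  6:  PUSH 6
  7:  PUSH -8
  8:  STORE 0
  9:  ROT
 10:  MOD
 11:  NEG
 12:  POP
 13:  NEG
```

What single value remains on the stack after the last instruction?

PUSH 69 : [69]
DUP     : [69, 69]
OVER    : [69, 69, 69]
NEG     : [69, 69, -69]
DIV     : [69, -1]
PUSH 6  : [69, -1, 6]
PUSH -8 : [69, -1, 6, -8]
STORE 0 : [69, -1, 6]
ROT     : [-1, 6, 69]
MOD     : [-1, 6]
NEG     : [-1, -6]
POP     : [-1]
NEG     : [1]

1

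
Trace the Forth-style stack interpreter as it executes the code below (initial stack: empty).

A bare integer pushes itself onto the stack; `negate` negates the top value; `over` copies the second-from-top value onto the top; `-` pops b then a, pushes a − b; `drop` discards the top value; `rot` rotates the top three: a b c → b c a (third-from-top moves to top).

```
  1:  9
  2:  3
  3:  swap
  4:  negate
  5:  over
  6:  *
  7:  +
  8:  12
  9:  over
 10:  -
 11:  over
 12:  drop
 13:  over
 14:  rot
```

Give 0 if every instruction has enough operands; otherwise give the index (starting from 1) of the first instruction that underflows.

0

9      → 9
3      → 9 3
swap   → 3 9
negate → 3 -9
over   → 3 -9 3
*      → 3 -27
+      → -24
12     → -24 12
over   → -24 12 -24
-      → -24 36
over   → -24 36 -24
drop   → -24 36
over   → -24 36 -24
rot    → 36 -24 -24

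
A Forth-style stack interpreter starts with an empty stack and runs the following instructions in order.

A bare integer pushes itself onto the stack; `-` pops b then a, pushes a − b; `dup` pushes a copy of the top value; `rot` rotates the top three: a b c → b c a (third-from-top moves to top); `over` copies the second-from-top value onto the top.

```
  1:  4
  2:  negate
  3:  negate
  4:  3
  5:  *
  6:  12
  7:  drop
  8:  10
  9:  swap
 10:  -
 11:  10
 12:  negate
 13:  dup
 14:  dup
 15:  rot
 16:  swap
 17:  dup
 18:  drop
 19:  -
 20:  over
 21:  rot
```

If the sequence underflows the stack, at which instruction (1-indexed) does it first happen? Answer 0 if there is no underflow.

0

4       [4]
negate  [-4]
negate  [4]
3       [4, 3]
*       [12]
12      [12, 12]
drop    [12]
10      [12, 10]
swap    [10, 12]
-       [-2]
10      [-2, 10]
negate  [-2, -10]
dup     [-2, -10, -10]
dup     [-2, -10, -10, -10]
rot     [-2, -10, -10, -10]
swap    [-2, -10, -10, -10]
dup     [-2, -10, -10, -10, -10]
drop    [-2, -10, -10, -10]
-       [-2, -10, 0]
over    [-2, -10, 0, -10]
rot     [-2, 0, -10, -10]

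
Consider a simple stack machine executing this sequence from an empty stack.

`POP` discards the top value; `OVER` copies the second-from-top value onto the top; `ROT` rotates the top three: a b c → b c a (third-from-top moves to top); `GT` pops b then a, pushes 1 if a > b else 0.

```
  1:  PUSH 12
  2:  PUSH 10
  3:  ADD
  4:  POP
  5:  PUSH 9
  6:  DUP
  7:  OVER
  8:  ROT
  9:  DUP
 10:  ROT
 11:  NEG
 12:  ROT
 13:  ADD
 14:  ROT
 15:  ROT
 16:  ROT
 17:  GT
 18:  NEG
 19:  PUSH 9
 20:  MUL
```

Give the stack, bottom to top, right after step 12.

PUSH 12 → 12
PUSH 10 → 12 10
ADD     → 22
POP     → (empty)
PUSH 9  → 9
DUP     → 9 9
OVER    → 9 9 9
ROT     → 9 9 9
DUP     → 9 9 9 9
ROT     → 9 9 9 9
NEG     → 9 9 9 -9
ROT     → 9 9 -9 9

[9, 9, -9, 9]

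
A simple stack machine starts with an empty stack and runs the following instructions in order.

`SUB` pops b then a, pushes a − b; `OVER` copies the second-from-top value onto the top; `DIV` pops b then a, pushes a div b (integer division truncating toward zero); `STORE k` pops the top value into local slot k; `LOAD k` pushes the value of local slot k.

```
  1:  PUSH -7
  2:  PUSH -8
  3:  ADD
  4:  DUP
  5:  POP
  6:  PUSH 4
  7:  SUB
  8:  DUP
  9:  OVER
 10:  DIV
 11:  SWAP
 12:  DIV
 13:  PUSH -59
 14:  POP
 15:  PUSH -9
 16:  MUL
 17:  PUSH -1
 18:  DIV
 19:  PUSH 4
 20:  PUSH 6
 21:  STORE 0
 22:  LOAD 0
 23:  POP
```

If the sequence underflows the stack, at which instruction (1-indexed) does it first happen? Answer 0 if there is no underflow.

PUSH -7  -> [-7]
PUSH -8  -> [-7, -8]
ADD      -> [-15]
DUP      -> [-15, -15]
POP      -> [-15]
PUSH 4   -> [-15, 4]
SUB      -> [-19]
DUP      -> [-19, -19]
OVER     -> [-19, -19, -19]
DIV      -> [-19, 1]
SWAP     -> [1, -19]
DIV      -> [0]
PUSH -59 -> [0, -59]
POP      -> [0]
PUSH -9  -> [0, -9]
MUL      -> [0]
PUSH -1  -> [0, -1]
DIV      -> [0]
PUSH 4   -> [0, 4]
PUSH 6   -> [0, 4, 6]
STORE 0  -> [0, 4]
LOAD 0   -> [0, 4, 6]
POP      -> [0, 4]

0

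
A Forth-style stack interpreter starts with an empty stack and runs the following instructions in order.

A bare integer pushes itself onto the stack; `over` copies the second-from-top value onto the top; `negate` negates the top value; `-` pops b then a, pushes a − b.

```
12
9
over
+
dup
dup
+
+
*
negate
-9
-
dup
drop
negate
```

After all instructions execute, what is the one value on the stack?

12     → 12
9      → 12 9
over   → 12 9 12
+      → 12 21
dup    → 12 21 21
dup    → 12 21 21 21
+      → 12 21 42
+      → 12 63
*      → 756
negate → -756
-9     → -756 -9
-      → -747
dup    → -747 -747
drop   → -747
negate → 747

747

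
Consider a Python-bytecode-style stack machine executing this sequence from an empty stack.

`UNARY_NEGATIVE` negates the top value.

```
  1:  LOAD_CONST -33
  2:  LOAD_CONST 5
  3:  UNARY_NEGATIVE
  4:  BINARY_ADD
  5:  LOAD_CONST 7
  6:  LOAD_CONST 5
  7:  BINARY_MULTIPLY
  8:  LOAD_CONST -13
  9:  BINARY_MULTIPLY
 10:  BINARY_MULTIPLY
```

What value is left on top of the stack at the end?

LOAD_CONST -33   -33
LOAD_CONST 5     -33 5
UNARY_NEGATIVE   -33 -5
BINARY_ADD       -38
LOAD_CONST 7     -38 7
LOAD_CONST 5     -38 7 5
BINARY_MULTIPLY  -38 35
LOAD_CONST -13   -38 35 -13
BINARY_MULTIPLY  -38 -455
BINARY_MULTIPLY  17290

17290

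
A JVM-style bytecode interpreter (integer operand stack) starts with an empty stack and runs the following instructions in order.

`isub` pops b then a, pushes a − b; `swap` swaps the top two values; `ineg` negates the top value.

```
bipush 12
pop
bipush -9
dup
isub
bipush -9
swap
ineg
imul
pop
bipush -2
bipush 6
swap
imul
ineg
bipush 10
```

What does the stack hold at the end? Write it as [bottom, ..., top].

bipush 12 → [12]
pop       → []
bipush -9 → [-9]
dup       → [-9, -9]
isub      → [0]
bipush -9 → [0, -9]
swap      → [-9, 0]
ineg      → [-9, 0]
imul      → [0]
pop       → []
bipush -2 → [-2]
bipush 6  → [-2, 6]
swap      → [6, -2]
imul      → [-12]
ineg      → [12]
bipush 10 → [12, 10]

[12, 10]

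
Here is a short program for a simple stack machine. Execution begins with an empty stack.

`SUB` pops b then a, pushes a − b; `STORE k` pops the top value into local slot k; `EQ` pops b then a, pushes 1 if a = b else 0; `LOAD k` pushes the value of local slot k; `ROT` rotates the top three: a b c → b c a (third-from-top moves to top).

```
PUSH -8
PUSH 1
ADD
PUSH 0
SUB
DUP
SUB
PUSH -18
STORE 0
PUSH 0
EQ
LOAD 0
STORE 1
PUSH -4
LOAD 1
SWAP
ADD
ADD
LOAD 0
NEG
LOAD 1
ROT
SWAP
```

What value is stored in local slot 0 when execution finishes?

PUSH -8  : [-8]
PUSH 1   : [-8, 1]
ADD      : [-7]
PUSH 0   : [-7, 0]
SUB      : [-7]
DUP      : [-7, -7]
SUB      : [0]
PUSH -18 : [0, -18]
STORE 0  : [0]
PUSH 0   : [0, 0]
EQ       : [1]
LOAD 0   : [1, -18]
STORE 1  : [1]
PUSH -4  : [1, -4]
LOAD 1   : [1, -4, -18]
SWAP     : [1, -18, -4]
ADD      : [1, -22]
ADD      : [-21]
LOAD 0   : [-21, -18]
NEG      : [-21, 18]
LOAD 1   : [-21, 18, -18]
ROT      : [18, -18, -21]
SWAP     : [18, -21, -18]

-18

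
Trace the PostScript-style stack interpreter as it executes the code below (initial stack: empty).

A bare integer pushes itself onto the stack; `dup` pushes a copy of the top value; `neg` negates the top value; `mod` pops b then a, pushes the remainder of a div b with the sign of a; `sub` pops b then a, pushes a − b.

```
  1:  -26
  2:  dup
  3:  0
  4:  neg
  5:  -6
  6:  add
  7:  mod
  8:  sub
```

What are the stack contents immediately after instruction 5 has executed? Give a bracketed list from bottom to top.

-26 → [-26]
dup → [-26, -26]
0   → [-26, -26, 0]
neg → [-26, -26, 0]
-6  → [-26, -26, 0, -6]

[-26, -26, 0, -6]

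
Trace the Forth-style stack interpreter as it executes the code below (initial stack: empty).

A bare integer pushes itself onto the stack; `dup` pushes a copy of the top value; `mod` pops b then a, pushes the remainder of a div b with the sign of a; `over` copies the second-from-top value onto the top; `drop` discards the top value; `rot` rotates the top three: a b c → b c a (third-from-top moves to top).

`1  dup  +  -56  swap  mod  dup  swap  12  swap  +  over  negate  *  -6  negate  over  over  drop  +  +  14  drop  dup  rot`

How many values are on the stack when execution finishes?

3

1      -> 1
dup    -> 1 1
+      -> 2
-56    -> 2 -56
swap   -> -56 2
mod    -> 0
dup    -> 0 0
swap   -> 0 0
12     -> 0 0 12
swap   -> 0 12 0
+      -> 0 12
over   -> 0 12 0
negate -> 0 12 0
*      -> 0 0
-6     -> 0 0 -6
negate -> 0 0 6
over   -> 0 0 6 0
over   -> 0 0 6 0 6
drop   -> 0 0 6 0
+      -> 0 0 6
+      -> 0 6
14     -> 0 6 14
drop   -> 0 6
dup    -> 0 6 6
rot    -> 6 6 0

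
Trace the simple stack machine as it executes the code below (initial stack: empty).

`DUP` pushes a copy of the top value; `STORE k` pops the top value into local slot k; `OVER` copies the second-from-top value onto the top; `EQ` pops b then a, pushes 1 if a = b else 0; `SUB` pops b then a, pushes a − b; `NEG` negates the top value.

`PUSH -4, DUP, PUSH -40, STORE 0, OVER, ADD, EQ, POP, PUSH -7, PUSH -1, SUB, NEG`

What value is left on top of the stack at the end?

6

PUSH -4   [-4]
DUP       [-4, -4]
PUSH -40  [-4, -4, -40]
STORE 0   [-4, -4]
OVER      [-4, -4, -4]
ADD       [-4, -8]
EQ        [0]
POP       []
PUSH -7   [-7]
PUSH -1   [-7, -1]
SUB       [-6]
NEG       [6]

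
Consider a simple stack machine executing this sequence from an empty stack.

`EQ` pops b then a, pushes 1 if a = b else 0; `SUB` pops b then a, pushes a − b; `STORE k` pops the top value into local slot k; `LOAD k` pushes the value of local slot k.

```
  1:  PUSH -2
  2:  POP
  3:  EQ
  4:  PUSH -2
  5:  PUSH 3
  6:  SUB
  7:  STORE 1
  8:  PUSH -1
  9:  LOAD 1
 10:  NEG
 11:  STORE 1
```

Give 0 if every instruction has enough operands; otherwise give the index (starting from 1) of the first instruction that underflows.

PUSH -2 → [-2]
POP     → []
EQ  — needs 2 operands, stack has 0 → underflow

3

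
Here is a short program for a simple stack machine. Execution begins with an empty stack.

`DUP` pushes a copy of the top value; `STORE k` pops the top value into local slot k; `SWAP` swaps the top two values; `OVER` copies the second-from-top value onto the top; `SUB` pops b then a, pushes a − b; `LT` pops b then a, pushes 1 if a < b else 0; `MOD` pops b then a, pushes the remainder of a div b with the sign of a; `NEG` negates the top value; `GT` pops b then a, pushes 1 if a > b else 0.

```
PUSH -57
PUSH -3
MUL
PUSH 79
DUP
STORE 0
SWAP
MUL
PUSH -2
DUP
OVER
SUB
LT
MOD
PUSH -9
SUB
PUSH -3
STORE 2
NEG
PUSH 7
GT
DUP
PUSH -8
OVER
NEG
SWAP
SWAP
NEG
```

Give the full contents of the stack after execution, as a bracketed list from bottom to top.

[0, 0, -8, 0]

PUSH -57 → -57
PUSH -3  → -57 -3
MUL      → 171
PUSH 79  → 171 79
DUP      → 171 79 79
STORE 0  → 171 79
SWAP     → 79 171
MUL      → 13509
PUSH -2  → 13509 -2
DUP      → 13509 -2 -2
OVER     → 13509 -2 -2 -2
SUB      → 13509 -2 0
LT       → 13509 1
MOD      → 0
PUSH -9  → 0 -9
SUB      → 9
PUSH -3  → 9 -3
STORE 2  → 9
NEG      → -9
PUSH 7   → -9 7
GT       → 0
DUP      → 0 0
PUSH -8  → 0 0 -8
OVER     → 0 0 -8 0
NEG      → 0 0 -8 0
SWAP     → 0 0 0 -8
SWAP     → 0 0 -8 0
NEG      → 0 0 -8 0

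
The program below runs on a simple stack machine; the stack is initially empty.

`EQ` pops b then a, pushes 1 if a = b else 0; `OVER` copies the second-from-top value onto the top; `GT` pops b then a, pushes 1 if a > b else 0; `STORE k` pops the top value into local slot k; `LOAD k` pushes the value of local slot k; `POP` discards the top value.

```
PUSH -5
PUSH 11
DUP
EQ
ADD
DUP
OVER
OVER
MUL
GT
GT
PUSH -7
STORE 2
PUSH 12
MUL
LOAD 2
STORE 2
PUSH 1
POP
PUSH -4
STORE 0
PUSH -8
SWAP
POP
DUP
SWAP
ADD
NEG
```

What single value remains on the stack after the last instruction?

16

PUSH -5  -5
PUSH 11  -5 11
DUP      -5 11 11
EQ       -5 1
ADD      -4
DUP      -4 -4
OVER     -4 -4 -4
OVER     -4 -4 -4 -4
MUL      -4 -4 16
GT       -4 0
GT       0
PUSH -7  0 -7
STORE 2  0
PUSH 12  0 12
MUL      0
LOAD 2   0 -7
STORE 2  0
PUSH 1   0 1
POP      0
PUSH -4  0 -4
STORE 0  0
PUSH -8  0 -8
SWAP     -8 0
POP      -8
DUP      -8 -8
SWAP     -8 -8
ADD      -16
NEG      16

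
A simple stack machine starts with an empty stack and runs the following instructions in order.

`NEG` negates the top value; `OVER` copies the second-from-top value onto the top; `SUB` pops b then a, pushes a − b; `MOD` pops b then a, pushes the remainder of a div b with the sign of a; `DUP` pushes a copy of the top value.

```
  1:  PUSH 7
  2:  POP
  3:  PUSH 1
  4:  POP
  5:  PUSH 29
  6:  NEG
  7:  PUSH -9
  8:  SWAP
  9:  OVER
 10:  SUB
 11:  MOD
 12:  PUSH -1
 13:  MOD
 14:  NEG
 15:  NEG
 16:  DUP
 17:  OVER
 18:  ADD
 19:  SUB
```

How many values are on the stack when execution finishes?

1

PUSH 7  -> [7]
POP     -> []
PUSH 1  -> [1]
POP     -> []
PUSH 29 -> [29]
NEG     -> [-29]
PUSH -9 -> [-29, -9]
SWAP    -> [-9, -29]
OVER    -> [-9, -29, -9]
SUB     -> [-9, -20]
MOD     -> [-9]
PUSH -1 -> [-9, -1]
MOD     -> [0]
NEG     -> [0]
NEG     -> [0]
DUP     -> [0, 0]
OVER    -> [0, 0, 0]
ADD     -> [0, 0]
SUB     -> [0]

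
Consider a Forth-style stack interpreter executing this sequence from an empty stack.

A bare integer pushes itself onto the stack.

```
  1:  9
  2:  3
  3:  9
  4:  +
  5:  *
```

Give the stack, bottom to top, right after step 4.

[9, 12]

9 -> [9]
3 -> [9, 3]
9 -> [9, 3, 9]
+ -> [9, 12]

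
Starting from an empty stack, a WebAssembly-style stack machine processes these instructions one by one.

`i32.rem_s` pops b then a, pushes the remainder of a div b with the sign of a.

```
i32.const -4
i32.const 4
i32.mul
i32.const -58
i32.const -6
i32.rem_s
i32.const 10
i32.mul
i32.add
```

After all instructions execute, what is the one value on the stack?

-56

i32.const -4  → [-4]
i32.const 4   → [-4, 4]
i32.mul       → [-16]
i32.const -58 → [-16, -58]
i32.const -6  → [-16, -58, -6]
i32.rem_s     → [-16, -4]
i32.const 10  → [-16, -4, 10]
i32.mul       → [-16, -40]
i32.add       → [-56]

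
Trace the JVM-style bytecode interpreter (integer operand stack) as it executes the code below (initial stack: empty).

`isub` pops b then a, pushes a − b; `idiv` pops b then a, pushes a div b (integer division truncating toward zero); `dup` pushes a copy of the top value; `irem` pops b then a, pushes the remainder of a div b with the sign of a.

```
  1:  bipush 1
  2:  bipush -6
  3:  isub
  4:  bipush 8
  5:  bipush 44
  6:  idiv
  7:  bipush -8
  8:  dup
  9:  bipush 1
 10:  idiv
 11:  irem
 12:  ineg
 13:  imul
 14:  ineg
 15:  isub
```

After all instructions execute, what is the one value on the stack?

bipush 1  -> 1
bipush -6 -> 1 -6
isub      -> 7
bipush 8  -> 7 8
bipush 44 -> 7 8 44
idiv      -> 7 0
bipush -8 -> 7 0 -8
dup       -> 7 0 -8 -8
bipush 1  -> 7 0 -8 -8 1
idiv      -> 7 0 -8 -8
irem      -> 7 0 0
ineg      -> 7 0 0
imul      -> 7 0
ineg      -> 7 0
isub      -> 7

7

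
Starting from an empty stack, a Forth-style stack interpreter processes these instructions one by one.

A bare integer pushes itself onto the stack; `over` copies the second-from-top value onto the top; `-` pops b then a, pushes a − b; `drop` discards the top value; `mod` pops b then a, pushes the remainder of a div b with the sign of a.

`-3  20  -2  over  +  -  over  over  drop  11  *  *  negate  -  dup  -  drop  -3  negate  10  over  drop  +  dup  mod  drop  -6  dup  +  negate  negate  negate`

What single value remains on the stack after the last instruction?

-3     : [-3]
20     : [-3, 20]
-2     : [-3, 20, -2]
over   : [-3, 20, -2, 20]
+      : [-3, 20, 18]
-      : [-3, 2]
over   : [-3, 2, -3]
over   : [-3, 2, -3, 2]
drop   : [-3, 2, -3]
11     : [-3, 2, -3, 11]
*      : [-3, 2, -33]
*      : [-3, -66]
negate : [-3, 66]
-      : [-69]
dup    : [-69, -69]
-      : [0]
drop   : []
-3     : [-3]
negate : [3]
10     : [3, 10]
over   : [3, 10, 3]
drop   : [3, 10]
+      : [13]
dup    : [13, 13]
mod    : [0]
drop   : []
-6     : [-6]
dup    : [-6, -6]
+      : [-12]
negate : [12]
negate : [-12]
negate : [12]

12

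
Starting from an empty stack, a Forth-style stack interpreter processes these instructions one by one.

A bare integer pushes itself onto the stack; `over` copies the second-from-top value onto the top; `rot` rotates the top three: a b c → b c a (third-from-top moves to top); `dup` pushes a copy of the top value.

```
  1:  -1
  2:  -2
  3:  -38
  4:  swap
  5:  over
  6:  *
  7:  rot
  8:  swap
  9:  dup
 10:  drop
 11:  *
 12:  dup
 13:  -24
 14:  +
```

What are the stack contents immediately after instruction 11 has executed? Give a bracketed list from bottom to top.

[-38, -76]

-1   → -1
-2   → -1 -2
-38  → -1 -2 -38
swap → -1 -38 -2
over → -1 -38 -2 -38
*    → -1 -38 76
rot  → -38 76 -1
swap → -38 -1 76
dup  → -38 -1 76 76
drop → -38 -1 76
*    → -38 -76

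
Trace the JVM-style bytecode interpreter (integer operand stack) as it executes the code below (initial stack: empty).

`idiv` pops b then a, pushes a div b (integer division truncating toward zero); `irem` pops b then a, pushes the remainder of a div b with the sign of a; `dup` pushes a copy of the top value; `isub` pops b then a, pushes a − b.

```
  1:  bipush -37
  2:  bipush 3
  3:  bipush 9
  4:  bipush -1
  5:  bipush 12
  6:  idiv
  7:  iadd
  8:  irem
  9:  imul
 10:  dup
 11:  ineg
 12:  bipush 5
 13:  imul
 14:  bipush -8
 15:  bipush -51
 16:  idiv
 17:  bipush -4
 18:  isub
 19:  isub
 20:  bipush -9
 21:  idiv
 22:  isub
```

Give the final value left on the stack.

-50

bipush -37  -37
bipush 3    -37 3
bipush 9    -37 3 9
bipush -1   -37 3 9 -1
bipush 12   -37 3 9 -1 12
idiv        -37 3 9 0
iadd        -37 3 9
irem        -37 3
imul        -111
dup         -111 -111
ineg        -111 111
bipush 5    -111 111 5
imul        -111 555
bipush -8   -111 555 -8
bipush -51  -111 555 -8 -51
idiv        -111 555 0
bipush -4   -111 555 0 -4
isub        -111 555 4
isub        -111 551
bipush -9   -111 551 -9
idiv        -111 -61
isub        -50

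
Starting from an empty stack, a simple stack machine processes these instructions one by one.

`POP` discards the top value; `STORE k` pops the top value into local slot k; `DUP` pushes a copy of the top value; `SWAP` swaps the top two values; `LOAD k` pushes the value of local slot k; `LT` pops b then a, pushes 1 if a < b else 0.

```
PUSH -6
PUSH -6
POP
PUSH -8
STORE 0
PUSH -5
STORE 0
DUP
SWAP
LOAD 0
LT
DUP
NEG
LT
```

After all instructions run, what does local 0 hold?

PUSH -6 → [-6]
PUSH -6 → [-6, -6]
POP     → [-6]
PUSH -8 → [-6, -8]
STORE 0 → [-6]
PUSH -5 → [-6, -5]
STORE 0 → [-6]
DUP     → [-6, -6]
SWAP    → [-6, -6]
LOAD 0  → [-6, -6, -5]
LT      → [-6, 1]
DUP     → [-6, 1, 1]
NEG     → [-6, 1, -1]
LT      → [-6, 0]

-5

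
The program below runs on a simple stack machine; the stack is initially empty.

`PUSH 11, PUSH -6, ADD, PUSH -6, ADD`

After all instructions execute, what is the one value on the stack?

PUSH 11  11
PUSH -6  11 -6
ADD      5
PUSH -6  5 -6
ADD      -1

-1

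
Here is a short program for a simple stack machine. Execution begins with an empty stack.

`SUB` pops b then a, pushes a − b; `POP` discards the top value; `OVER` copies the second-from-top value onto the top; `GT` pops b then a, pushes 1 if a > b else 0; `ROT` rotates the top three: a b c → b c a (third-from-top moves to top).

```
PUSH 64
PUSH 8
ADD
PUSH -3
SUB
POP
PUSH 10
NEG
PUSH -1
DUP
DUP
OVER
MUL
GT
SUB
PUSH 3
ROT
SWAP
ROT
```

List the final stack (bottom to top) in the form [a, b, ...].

PUSH 64 → 64
PUSH 8  → 64 8
ADD     → 72
PUSH -3 → 72 -3
SUB     → 75
POP     → (empty)
PUSH 10 → 10
NEG     → -10
PUSH -1 → -10 -1
DUP     → -10 -1 -1
DUP     → -10 -1 -1 -1
OVER    → -10 -1 -1 -1 -1
MUL     → -10 -1 -1 1
GT      → -10 -1 0
SUB     → -10 -1
PUSH 3  → -10 -1 3
ROT     → -1 3 -10
SWAP    → -1 -10 3
ROT     → -10 3 -1

[-10, 3, -1]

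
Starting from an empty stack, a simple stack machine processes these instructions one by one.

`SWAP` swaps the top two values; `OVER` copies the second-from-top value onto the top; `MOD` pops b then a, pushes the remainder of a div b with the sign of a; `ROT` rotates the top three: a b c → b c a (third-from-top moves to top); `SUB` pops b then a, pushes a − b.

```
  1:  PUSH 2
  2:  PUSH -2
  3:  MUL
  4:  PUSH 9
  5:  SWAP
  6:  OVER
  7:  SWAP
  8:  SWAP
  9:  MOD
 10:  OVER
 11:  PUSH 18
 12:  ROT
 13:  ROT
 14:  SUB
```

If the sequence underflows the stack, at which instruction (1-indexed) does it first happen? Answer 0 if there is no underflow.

0

PUSH 2  -> 2
PUSH -2 -> 2 -2
MUL     -> -4
PUSH 9  -> -4 9
SWAP    -> 9 -4
OVER    -> 9 -4 9
SWAP    -> 9 9 -4
SWAP    -> 9 -4 9
MOD     -> 9 -4
OVER    -> 9 -4 9
PUSH 18 -> 9 -4 9 18
ROT     -> 9 9 18 -4
ROT     -> 9 18 -4 9
SUB     -> 9 18 -13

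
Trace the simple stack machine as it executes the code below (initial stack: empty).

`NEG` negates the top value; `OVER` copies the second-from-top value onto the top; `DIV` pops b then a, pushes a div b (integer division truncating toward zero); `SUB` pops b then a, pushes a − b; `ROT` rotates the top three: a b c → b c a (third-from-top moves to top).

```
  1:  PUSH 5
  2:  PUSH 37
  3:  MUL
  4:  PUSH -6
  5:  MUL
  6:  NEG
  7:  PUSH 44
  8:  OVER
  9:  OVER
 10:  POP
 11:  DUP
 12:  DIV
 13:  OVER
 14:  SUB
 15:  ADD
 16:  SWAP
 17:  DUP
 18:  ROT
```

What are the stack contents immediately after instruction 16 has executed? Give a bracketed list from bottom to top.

[1, 1110]

PUSH 5  -> 5
PUSH 37 -> 5 37
MUL     -> 185
PUSH -6 -> 185 -6
MUL     -> -1110
NEG     -> 1110
PUSH 44 -> 1110 44
OVER    -> 1110 44 1110
OVER    -> 1110 44 1110 44
POP     -> 1110 44 1110
DUP     -> 1110 44 1110 1110
DIV     -> 1110 44 1
OVER    -> 1110 44 1 44
SUB     -> 1110 44 -43
ADD     -> 1110 1
SWAP    -> 1 1110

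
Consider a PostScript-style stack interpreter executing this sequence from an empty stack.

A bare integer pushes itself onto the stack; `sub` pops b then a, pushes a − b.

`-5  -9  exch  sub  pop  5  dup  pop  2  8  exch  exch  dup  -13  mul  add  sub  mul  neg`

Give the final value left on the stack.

-5   : [-5]
-9   : [-5, -9]
exch : [-9, -5]
sub  : [-4]
pop  : []
5    : [5]
dup  : [5, 5]
pop  : [5]
2    : [5, 2]
8    : [5, 2, 8]
exch : [5, 8, 2]
exch : [5, 2, 8]
dup  : [5, 2, 8, 8]
-13  : [5, 2, 8, 8, -13]
mul  : [5, 2, 8, -104]
add  : [5, 2, -96]
sub  : [5, 98]
mul  : [490]
neg  : [-490]

-490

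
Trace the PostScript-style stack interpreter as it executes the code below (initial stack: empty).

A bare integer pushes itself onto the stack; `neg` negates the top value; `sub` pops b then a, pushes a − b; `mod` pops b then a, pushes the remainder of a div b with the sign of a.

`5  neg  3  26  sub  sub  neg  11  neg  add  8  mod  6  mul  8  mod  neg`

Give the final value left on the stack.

5   -> 5
neg -> -5
3   -> -5 3
26  -> -5 3 26
sub -> -5 -23
sub -> 18
neg -> -18
11  -> -18 11
neg -> -18 -11
add -> -29
8   -> -29 8
mod -> -5
6   -> -5 6
mul -> -30
8   -> -30 8
mod -> -6
neg -> 6

6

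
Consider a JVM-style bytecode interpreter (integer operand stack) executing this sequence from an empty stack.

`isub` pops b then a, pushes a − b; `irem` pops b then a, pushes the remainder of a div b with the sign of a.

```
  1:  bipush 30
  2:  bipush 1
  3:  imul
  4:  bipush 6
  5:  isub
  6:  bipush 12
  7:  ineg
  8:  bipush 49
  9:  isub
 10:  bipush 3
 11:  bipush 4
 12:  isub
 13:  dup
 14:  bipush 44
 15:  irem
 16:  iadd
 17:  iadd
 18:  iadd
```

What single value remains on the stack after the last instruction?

-39

bipush 30 -> 30
bipush 1  -> 30 1
imul      -> 30
bipush 6  -> 30 6
isub      -> 24
bipush 12 -> 24 12
ineg      -> 24 -12
bipush 49 -> 24 -12 49
isub      -> 24 -61
bipush 3  -> 24 -61 3
bipush 4  -> 24 -61 3 4
isub      -> 24 -61 -1
dup       -> 24 -61 -1 -1
bipush 44 -> 24 -61 -1 -1 44
irem      -> 24 -61 -1 -1
iadd      -> 24 -61 -2
iadd      -> 24 -63
iadd      -> -39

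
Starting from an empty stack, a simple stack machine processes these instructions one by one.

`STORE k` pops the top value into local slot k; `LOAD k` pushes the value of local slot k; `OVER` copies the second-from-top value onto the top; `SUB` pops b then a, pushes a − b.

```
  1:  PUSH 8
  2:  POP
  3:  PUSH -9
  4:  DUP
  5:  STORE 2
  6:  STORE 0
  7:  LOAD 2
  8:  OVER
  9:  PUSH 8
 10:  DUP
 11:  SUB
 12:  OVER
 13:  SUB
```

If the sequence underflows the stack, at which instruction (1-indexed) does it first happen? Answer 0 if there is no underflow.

PUSH 8  -> 8
POP     -> (empty)
PUSH -9 -> -9
DUP     -> -9 -9
STORE 2 -> -9
STORE 0 -> (empty)
LOAD 2  -> -9
OVER  — needs 2 operands, stack has 1 → underflow

8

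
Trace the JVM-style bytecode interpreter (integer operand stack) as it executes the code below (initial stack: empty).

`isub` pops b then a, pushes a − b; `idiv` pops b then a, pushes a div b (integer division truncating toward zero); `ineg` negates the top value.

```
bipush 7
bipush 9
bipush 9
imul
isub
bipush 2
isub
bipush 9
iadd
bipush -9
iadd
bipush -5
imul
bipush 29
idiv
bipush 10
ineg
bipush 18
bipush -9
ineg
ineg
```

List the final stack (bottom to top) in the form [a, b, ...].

[13, -10, 18, -9]

bipush 7   7
bipush 9   7 9
bipush 9   7 9 9
imul       7 81
isub       -74
bipush 2   -74 2
isub       -76
bipush 9   -76 9
iadd       -67
bipush -9  -67 -9
iadd       -76
bipush -5  -76 -5
imul       380
bipush 29  380 29
idiv       13
bipush 10  13 10
ineg       13 -10
bipush 18  13 -10 18
bipush -9  13 -10 18 -9
ineg       13 -10 18 9
ineg       13 -10 18 -9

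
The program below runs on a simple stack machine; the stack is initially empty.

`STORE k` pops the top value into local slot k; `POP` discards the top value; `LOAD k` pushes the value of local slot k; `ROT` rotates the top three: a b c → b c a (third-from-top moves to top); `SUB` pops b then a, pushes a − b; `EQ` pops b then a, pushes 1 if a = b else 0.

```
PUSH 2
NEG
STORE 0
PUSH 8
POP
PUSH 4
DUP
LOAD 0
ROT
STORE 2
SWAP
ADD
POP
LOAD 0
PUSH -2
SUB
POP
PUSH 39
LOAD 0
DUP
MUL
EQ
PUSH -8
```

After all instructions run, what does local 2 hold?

PUSH 2   [2]
NEG      [-2]
STORE 0  []
PUSH 8   [8]
POP      []
PUSH 4   [4]
DUP      [4, 4]
LOAD 0   [4, 4, -2]
ROT      [4, -2, 4]
STORE 2  [4, -2]
SWAP     [-2, 4]
ADD      [2]
POP      []
LOAD 0   [-2]
PUSH -2  [-2, -2]
SUB      [0]
POP      []
PUSH 39  [39]
LOAD 0   [39, -2]
DUP      [39, -2, -2]
MUL      [39, 4]
EQ       [0]
PUSH -8  [0, -8]

4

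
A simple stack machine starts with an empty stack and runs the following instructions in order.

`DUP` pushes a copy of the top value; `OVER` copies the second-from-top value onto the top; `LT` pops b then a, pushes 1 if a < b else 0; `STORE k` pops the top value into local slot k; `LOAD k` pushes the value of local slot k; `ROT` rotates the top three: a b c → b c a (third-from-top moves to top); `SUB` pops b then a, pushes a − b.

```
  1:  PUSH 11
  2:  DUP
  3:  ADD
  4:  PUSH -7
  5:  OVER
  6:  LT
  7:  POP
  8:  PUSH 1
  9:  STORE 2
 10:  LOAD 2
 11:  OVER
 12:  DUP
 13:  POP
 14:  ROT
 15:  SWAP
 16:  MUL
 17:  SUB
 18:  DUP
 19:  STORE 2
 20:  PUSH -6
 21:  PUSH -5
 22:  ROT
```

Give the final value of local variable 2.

-483

PUSH 11 -> [11]
DUP     -> [11, 11]
ADD     -> [22]
PUSH -7 -> [22, -7]
OVER    -> [22, -7, 22]
LT      -> [22, 1]
POP     -> [22]
PUSH 1  -> [22, 1]
STORE 2 -> [22]
LOAD 2  -> [22, 1]
OVER    -> [22, 1, 22]
DUP     -> [22, 1, 22, 22]
POP     -> [22, 1, 22]
ROT     -> [1, 22, 22]
SWAP    -> [1, 22, 22]
MUL     -> [1, 484]
SUB     -> [-483]
DUP     -> [-483, -483]
STORE 2 -> [-483]
PUSH -6 -> [-483, -6]
PUSH -5 -> [-483, -6, -5]
ROT     -> [-6, -5, -483]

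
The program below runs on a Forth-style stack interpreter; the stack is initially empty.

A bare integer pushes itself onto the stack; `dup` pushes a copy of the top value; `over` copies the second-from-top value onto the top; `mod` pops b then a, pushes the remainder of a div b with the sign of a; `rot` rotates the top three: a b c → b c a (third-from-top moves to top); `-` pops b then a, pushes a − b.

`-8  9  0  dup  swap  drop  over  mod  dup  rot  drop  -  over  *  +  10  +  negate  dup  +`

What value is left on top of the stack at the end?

-8     → [-8]
9      → [-8, 9]
0      → [-8, 9, 0]
dup    → [-8, 9, 0, 0]
swap   → [-8, 9, 0, 0]
drop   → [-8, 9, 0]
over   → [-8, 9, 0, 9]
mod    → [-8, 9, 0]
dup    → [-8, 9, 0, 0]
rot    → [-8, 0, 0, 9]
drop   → [-8, 0, 0]
-      → [-8, 0]
over   → [-8, 0, -8]
*      → [-8, 0]
+      → [-8]
10     → [-8, 10]
+      → [2]
negate → [-2]
dup    → [-2, -2]
+      → [-4]

-4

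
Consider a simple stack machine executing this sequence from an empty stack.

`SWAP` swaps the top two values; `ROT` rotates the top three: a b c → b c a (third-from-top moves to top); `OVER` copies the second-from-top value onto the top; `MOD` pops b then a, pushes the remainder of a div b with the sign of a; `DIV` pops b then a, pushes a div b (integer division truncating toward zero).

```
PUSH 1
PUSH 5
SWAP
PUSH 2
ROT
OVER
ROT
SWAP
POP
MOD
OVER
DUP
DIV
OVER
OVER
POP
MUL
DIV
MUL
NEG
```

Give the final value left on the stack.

-1

PUSH 1 : 1
PUSH 5 : 1 5
SWAP   : 5 1
PUSH 2 : 5 1 2
ROT    : 1 2 5
OVER   : 1 2 5 2
ROT    : 1 5 2 2
SWAP   : 1 5 2 2
POP    : 1 5 2
MOD    : 1 1
OVER   : 1 1 1
DUP    : 1 1 1 1
DIV    : 1 1 1
OVER   : 1 1 1 1
OVER   : 1 1 1 1 1
POP    : 1 1 1 1
MUL    : 1 1 1
DIV    : 1 1
MUL    : 1
NEG    : -1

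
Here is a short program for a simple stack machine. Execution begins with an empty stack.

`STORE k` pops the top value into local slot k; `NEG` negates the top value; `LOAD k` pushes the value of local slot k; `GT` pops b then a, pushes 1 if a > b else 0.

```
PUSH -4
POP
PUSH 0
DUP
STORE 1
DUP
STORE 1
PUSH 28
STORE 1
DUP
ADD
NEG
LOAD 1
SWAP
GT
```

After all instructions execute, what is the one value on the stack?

PUSH -4 → [-4]
POP     → []
PUSH 0  → [0]
DUP     → [0, 0]
STORE 1 → [0]
DUP     → [0, 0]
STORE 1 → [0]
PUSH 28 → [0, 28]
STORE 1 → [0]
DUP     → [0, 0]
ADD     → [0]
NEG     → [0]
LOAD 1  → [0, 28]
SWAP    → [28, 0]
GT      → [1]

1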